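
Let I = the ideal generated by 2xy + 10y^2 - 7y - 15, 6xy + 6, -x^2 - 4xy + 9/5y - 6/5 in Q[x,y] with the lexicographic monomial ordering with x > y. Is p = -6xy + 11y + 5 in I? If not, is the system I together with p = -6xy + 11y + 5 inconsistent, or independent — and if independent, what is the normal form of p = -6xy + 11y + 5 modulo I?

First compute the reduced Gröbner basis of I by Buchberger's algorithm.
f_1 = 2xy + 10y^2 - 7y - 15, LT = xy.
f_2 = 6xy + 6, LT = xy.
f_3 = -x^2 - 4xy + 9/5y - 6/5, LT = x^2.

S(f_1,f_2): lcm = xy. S = 5y^2 - 7/2y - 17/2.
  leading term y^2: no divisor's leading term divides it; move 5y^2 to the remainder.
  leading term y: no divisor's leading term divides it; move -7/2y to the remainder.
  leading term 1: no divisor's leading term divides it; move -17/2 to the remainder.
  remainder 5y^2 - 7/2y - 17/2 ≠ 0; add h_4 = 5y^2 - 7/2y - 17/2 to the basis.

S(f_1,f_3): lcm = x^2y. S = xy^2 - 7/2xy - 15/2x + 9/5y^2 - 6/5y.
  leading term xy^2: subtract (1/2y)·f_1 from xy^2 - 7/2xy - 15/2x + 9/5y^2 - 6/5y → -7/2xy - 15/2x - 5y^3 + 53/10y^2 + 63/10y
  leading term xy: subtract (-7/4)·f_1 from -7/2xy - 15/2x - 5y^3 + 53/10y^2 + 63/10y → -15/2x - 5y^3 + 114/5y^2 - 119/20y - 105/4
  leading term x: no divisor's leading term divides it; move -15/2x to the remainder.
  leading term y^3: subtract (-y)·h_4 from -5y^3 + 114/5y^2 - 119/20y - 105/4 → 193/10y^2 - 289/20y - 105/4
  leading term y^2: subtract (193/50)·h_4 from 193/10y^2 - 289/20y - 105/4 → -47/50y + 164/25
  leading term y: no divisor's leading term divides it; move -47/50y to the remainder.
  leading term 1: no divisor's leading term divides it; move 164/25 to the remainder.
  remainder -15/2x - 47/50y + 164/25 ≠ 0; add h_5 = -15/2x - 47/50y + 164/25 to the basis.

S(f_2,f_3): lcm = x^2y. S = -4xy^2 + x + 9/5y^2 - 6/5y.
  leading term xy^2: subtract (-2y)·f_1 from -4xy^2 + x + 9/5y^2 - 6/5y → x + 20y^3 - 61/5y^2 - 156/5y
  leading term x: subtract (-2/15)·h_5 from x + 20y^3 - 61/5y^2 - 156/5y → 20y^3 - 61/5y^2 - 11747/375y + 328/375
  leading term y^3: subtract (4y)·h_4 from 20y^3 - 61/5y^2 - 11747/375y + 328/375 → 9/5y^2 + 1003/375y + 328/375
  leading term y^2: subtract (9/25)·h_4 from 9/5y^2 + 1003/375y + 328/375 → 2951/750y + 2951/750
  leading term y: no divisor's leading term divides it; move 2951/750y to the remainder.
  leading term 1: no divisor's leading term divides it; move 2951/750 to the remainder.
  remainder 2951/750y + 2951/750 ≠ 0; add h_6 = 2951/750y + 2951/750 to the basis.

The other S-polynomials (S(f_1,h_4), S(f_2,h_4), S(f_3,h_4), S(f_1,h_5), S(f_2,h_5), S(f_3,h_5), S(h_4,h_5), S(f_1,h_6), S(f_2,h_6), S(f_3,h_6), S(h_4,h_6), S(h_5,h_6)) all reduce to 0 modulo the current basis, so we have a Gröbner basis.
Inter-reduce: drop elements whose leading term is divisible by another's, tail-reduce, and make monic.
Reduced Gröbner basis: {x - 1, y + 1}.
Label its elements g_1 = x - 1, g_2 = y + 1.

Reduce p = -6xy + 11y + 5 modulo G:
  leading term xy: subtract (-6y)·g_1 from -6xy + 11y + 5 → 5y + 5
  leading term y: subtract (5)·g_2 from 5y + 5 → 0
  normal form = 0.
Since the normal form is 0, p ∈ I.

The remainder on division by a Gröbner basis is unique — it is the normal form.

-6xy + 11y + 5 lies in I (it reduces to 0).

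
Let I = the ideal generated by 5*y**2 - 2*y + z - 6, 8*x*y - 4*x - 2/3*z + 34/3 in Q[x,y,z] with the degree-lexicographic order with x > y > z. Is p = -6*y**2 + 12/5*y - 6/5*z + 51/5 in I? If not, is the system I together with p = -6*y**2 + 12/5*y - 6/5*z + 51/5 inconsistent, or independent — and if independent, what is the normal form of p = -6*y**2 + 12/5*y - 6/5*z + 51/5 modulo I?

Adjoining -6*y**2 + 12/5*y - 6/5*z + 51/5 makes the ideal the whole ring: the system is inconsistent.

First compute the reduced Gröbner basis of I by Buchberger's algorithm.
f_1 = 5*y**2 - 2*y + z - 6, LT = y**2.
f_2 = 8*x*y - 4*x - 2/3*z + 34/3, LT = x*y.

S(f_1,f_2): lcm = x*y**2. S = 1/10*x*y + 1/5*x*z + 1/12*y*z - 6/5*x - 17/12*y.
  reduce S modulo (f_1, f_2):
  remainder 1/5*x*z + 1/12*y*z - 23/20*x - 17/12*y + 1/120*z - 17/120 ≠ 0; add h_3 = 1/5*x*z + 1/12*y*z - 23/20*x - 17/12*y + 1/120*z - 17/120 to the basis.

The other S-polynomials (S(f_1,h_3), S(f_2,h_3)) all reduce to 0 modulo the current basis, so we have a Gröbner basis.
Inter-reduce: drop elements whose leading term is divisible by another's, tail-reduce, and make monic.
Reduced Gröbner basis: {x*y - 1/2*x - 1/12*z + 17/12, x*z + 5/12*y*z - 23/4*x - 85/12*y + 1/24*z - 17/24, y**2 - 2/5*y + 1/5*z - 6/5}.
Label its elements g_1 = x*y - 1/2*x - 1/12*z + 17/12, g_2 = x*z + 5/12*y*z - 23/4*x - 85/12*y + 1/24*z - 17/24, g_3 = y**2 - 2/5*y + 1/5*z - 6/5.

Reduce p = -6*y**2 + 12/5*y - 6/5*z + 51/5 modulo G:
  leading term y**2: subtract (-6)·g_3 from -6*y**2 + 12/5*y - 6/5*z + 51/5 → 3
  leading term 1: no divisor's leading term divides it; move 3 to the remainder.
  normal form = 3.
The normal form is nonzero, so p ∉ I. Since p minus its normal form lies in I, I + (p) = I + (r) where r = 3; decide whether this ideal is the whole ring.
Here r = 3 is a nonzero constant, hence a unit: 1 ∈ I + (p), the Gröbner basis of I + (p) is {1}, and the enlarged system has no common solution — adjoining p is inconsistent.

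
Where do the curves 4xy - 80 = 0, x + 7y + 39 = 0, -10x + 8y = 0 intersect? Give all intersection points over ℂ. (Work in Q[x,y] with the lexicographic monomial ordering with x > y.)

{(-4, -5)}

Compute a lex Gröbner basis by Buchberger's algorithm.
f_1 = 4xy - 80, LT = xy.
f_2 = x + 7y + 39, LT = x.
f_3 = -10x + 8y, LT = x.

S(f_1,f_2): lcm = xy. S = -7y^2 - 39y - 20.
  leading term y^2: no divisor's leading term divides it; move -7y^2 to the remainder.
  leading term y: no divisor's leading term divides it; move -39y to the remainder.
  leading term 1: no divisor's leading term divides it; move -20 to the remainder.
  remainder -7y^2 - 39y - 20 ≠ 0; add h_4 = -7y^2 - 39y - 20 to the basis.

S(f_1,f_3): lcm = xy. S = 4/5y^2 - 20.
  leading term y^2: subtract (-4/35)·h_4 from 4/5y^2 - 20 → -156/35y - 156/7
  leading term y: no divisor's leading term divides it; move -156/35y to the remainder.
  leading term 1: no divisor's leading term divides it; move -156/7 to the remainder.
  remainder -156/35y - 156/7 ≠ 0; add h_5 = -156/35y - 156/7 to the basis.

The other S-polynomials (S(f_2,f_3), S(f_1,h_4), S(f_2,h_4), S(f_3,h_4), S(f_1,h_5), S(f_2,h_5), S(f_3,h_5), S(h_4,h_5)) all reduce to 0 modulo the current basis, so we have a Gröbner basis.
Inter-reduce: drop elements whose leading term is divisible by another's, tail-reduce, and make monic.
Reduced Gröbner basis: {x + 4, y + 5}.

Elimination: the polynomial y + 5 lies in the elimination ideal for y, so y ∈ {-5}. For each such y, the remaining basis elements (now univariate) give the rest of the solution.
  y = -5: the earlier basis element becomes x + 4 = 0, giving x = -4 — point (-4, -5).
Each listed point satisfies every original equation (direct substitution).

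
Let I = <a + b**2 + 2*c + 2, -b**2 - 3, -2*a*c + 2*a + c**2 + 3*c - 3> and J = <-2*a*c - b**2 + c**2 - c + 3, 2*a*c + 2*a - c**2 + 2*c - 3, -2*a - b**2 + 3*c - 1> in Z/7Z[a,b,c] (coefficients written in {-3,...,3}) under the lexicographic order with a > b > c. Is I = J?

No, the ideals differ.

Equality of ideals is decidable: compute both reduced Gröbner bases (unique for the ordering) and check whether they agree.
Buchberger on the first generating set:
f_1 = a + b**2 + 2*c + 2, LT = a.
f_2 = -b**2 - 3, LT = b**2.
f_3 = -2*a*c + 2*a + c**2 + 3*c - 3, LT = a*c.

S(f_1,f_3): lcm = a*c. S = a + b**2*c - c**2 + 2.
  leading term a: subtract (1)·f_1 from a + b**2*c - c**2 + 2 → b**2*c - b**2 - c**2 - 2*c
  leading term b**2*c: subtract (-c)·f_2 from b**2*c - b**2 - c**2 - 2*c → -b**2 - c**2 + 2*c
  leading term b**2: subtract (1)·f_2 from -b**2 - c**2 + 2*c → -c**2 + 2*c + 3
  leading term c**2: no divisor's leading term divides it; move -c**2 to the remainder.
  leading term c: no divisor's leading term divides it; move 2*c to the remainder.
  leading term 1: no divisor's leading term divides it; move 3 to the remainder.
  remainder -c**2 + 2*c + 3 ≠ 0; add g_4 = -c**2 + 2*c + 3 to the basis.

The other S-polynomials (S(f_1,f_2), S(f_2,f_3), S(f_1,g_4), S(f_2,g_4), S(f_3,g_4)) all reduce to 0 modulo the current basis, so we have a Gröbner basis.
Inter-reduce: drop elements whose leading term is divisible by another's, tail-reduce, and make monic.
Reduced Gröbner basis: {a + 2*c - 1, b**2 + 3, c**2 - 2*c - 3}.

Buchberger on the second generating set:
h_1 = -2*a*c - b**2 + c**2 - c + 3, LT = a*c.
h_2 = 2*a*c + 2*a - c**2 + 2*c - 3, LT = a*c.
h_3 = -2*a - b**2 + 3*c - 1, LT = a.

S(h_1,h_2): lcm = a*c. S = -a - 3*b**2 + 3*c.
  leading term a: subtract (-3)·h_3 from -a - 3*b**2 + 3*c → b**2 - 2*c - 3
  leading term b**2: no divisor's leading term divides it; move b**2 to the remainder.
  leading term c: no divisor's leading term divides it; move -2*c to the remainder.
  leading term 1: no divisor's leading term divides it; move -3 to the remainder.
  remainder b**2 - 2*c - 3 ≠ 0; add k_4 = b**2 - 2*c - 3 to the basis.

S(h_1,h_3): lcm = a*c. S = 3*b**2*c - 3*b**2 + c**2 + 2.
  leading term b**2*c: subtract (3*c)·k_4 from 3*b**2*c - 3*b**2 + c**2 + 2 → -3*b**2 + 2*c + 2
  leading term b**2: subtract (-3)·k_4 from -3*b**2 + 2*c + 2 → 3*c
  leading term c: no divisor's leading term divides it; move 3*c to the remainder.
  remainder 3*c ≠ 0; add k_5 = 3*c to the basis.

The other S-polynomials (S(h_2,h_3), S(h_1,k_4), S(h_2,k_4), S(h_3,k_4), S(h_1,k_5), S(h_2,k_5), S(h_3,k_5), S(k_4,k_5)) all reduce to 0 modulo the current basis, so we have a Gröbner basis.
Inter-reduce: drop elements whose leading term is divisible by another's, tail-reduce, and make monic.
Reduced Gröbner basis: {a + 2, b**2 - 3, c}.

The bases are distinct; the ideals are different.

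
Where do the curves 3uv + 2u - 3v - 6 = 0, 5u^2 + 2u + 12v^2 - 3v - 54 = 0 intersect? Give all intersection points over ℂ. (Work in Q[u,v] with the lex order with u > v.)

Compute a lex Gröbner basis by Buchberger's algorithm.
f_1 = 3uv + 2u - 3v - 6, LT = uv.
f_2 = 5u^2 + 2u + 12v^2 - 3v - 54, LT = u^2.

S(f_1,f_2): lcm = u^2v. S = 2/3u^2 - 7/5uv - 2u - 12/5v^3 + 3/5v^2 + 54/5v.
  leading term u^2: subtract (2/15)·f_2 from 2/3u^2 - 7/5uv - 2u - 12/5v^3 + 3/5v^2 + 54/5v → -7/5uv - 34/15u - 12/5v^3 - v^2 + 56/5v + 36/5
  leading term uv: subtract (-7/15)·f_1 from -7/5uv - 34/15u - 12/5v^3 - v^2 + 56/5v + 36/5 → -4/3u - 12/5v^3 - v^2 + 49/5v + 22/5
  leading term u: no divisor's leading term divides it; move -4/3u to the remainder.
  leading term v^3: no divisor's leading term divides it; move -12/5v^3 to the remainder.
  leading term v^2: no divisor's leading term divides it; move -v^2 to the remainder.
  leading term v: no divisor's leading term divides it; move 49/5v to the remainder.
  leading term 1: no divisor's leading term divides it; move 22/5 to the remainder.
  remainder -4/3u - 12/5v^3 - v^2 + 49/5v + 22/5 ≠ 0; add h_3 = -4/3u - 12/5v^3 - v^2 + 49/5v + 22/5 to the basis.

S(f_1,h_3): lcm = uv. S = 2/3u - 9/5v^4 - 3/4v^3 + 147/20v^2 + 23/10v - 2.
  leading term u: subtract (-1/2)·h_3 from 2/3u - 9/5v^4 - 3/4v^3 + 147/20v^2 + 23/10v - 2 → -9/5v^4 - 39/20v^3 + 137/20v^2 + 36/5v + 1/5
  leading term v^4: no divisor's leading term divides it; move -9/5v^4 to the remainder.
  leading term v^3: no divisor's leading term divides it; move -39/20v^3 to the remainder.
  leading term v^2: no divisor's leading term divides it; move 137/20v^2 to the remainder.
  leading term v: no divisor's leading term divides it; move 36/5v to the remainder.
  leading term 1: no divisor's leading term divides it; move 1/5 to the remainder.
  remainder -9/5v^4 - 39/20v^3 + 137/20v^2 + 36/5v + 1/5 ≠ 0; add h_4 = -9/5v^4 - 39/20v^3 + 137/20v^2 + 36/5v + 1/5 to the basis.

The other S-polynomials (S(f_2,h_3), S(f_1,h_4), S(f_2,h_4), S(h_3,h_4)) all reduce to 0 modulo the current basis, so we have a Gröbner basis.
Inter-reduce: drop elements whose leading term is divisible by another's, tail-reduce, and make monic.
Reduced Gröbner basis: {u + 9/5v^3 + 3/4v^2 - 147/20v - 33/10, v^4 + 13/12v^3 - 137/36v^2 - 4v - 1/9}.

A lex Gröbner basis eliminates variables successively. Here v^4 + 13/12v^3 - 137/36v^2 - 4v - 1/9 depends only on v, with roots {-2, -1, 23/24 - sqrt(561)/24, 23/24 + sqrt(561)/24}; lifting each root through the earlier basis elements recovers the full solutions.
  v = -2: the earlier basis element becomes u = 0, giving u = 0 — point (0, -2).
  v = -1: the earlier basis element becomes u + 3 = 0, giving u = -3 — point (-3, -1).
  v = 23/24 - sqrt(561)/24: the earlier basis element becomes u - 23/10 - sqrt(561)/30 = 0, giving u = sqrt(561)/30 + 23/10 — point (sqrt(561)/30 + 23/10, 23/24 - sqrt(561)/24).
  v = 23/24 + sqrt(561)/24: the earlier basis element becomes u - 23/10 + sqrt(561)/30 = 0, giving u = 23/10 - sqrt(561)/30 — point (23/10 - sqrt(561)/30, 23/24 + sqrt(561)/24).
This is the nonlinear analogue of row-reducing a linear system.

{(0, -2), (-3, -1), (sqrt(561)/30 + 23/10, 23/24 - sqrt(561)/24), (23/10 - sqrt(561)/30, 23/24 + sqrt(561)/24)}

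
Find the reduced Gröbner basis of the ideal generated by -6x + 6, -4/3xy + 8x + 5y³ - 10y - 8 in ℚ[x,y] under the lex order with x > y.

G = {x - 1, y³ - 34/15y}

f_1 = -6x + 6, LT = x.
f_2 = -4/3xy + 8x + 5y³ - 10y - 8, LT = xy.

S(f_1,f_2): lcm = xy. S = 6x + 15/4y³ - 17/2y - 6.
  leading term x: subtract (-1)·f_1 from 6x + 15/4y³ - 17/2y - 6 → 15/4y³ - 17/2y
  leading term y³: no divisor's leading term divides it; move 15/4y³ to the remainder.
  leading term y: no divisor's leading term divides it; move -17/2y to the remainder.
  remainder 15/4y³ - 17/2y ≠ 0; add g_3 = 15/4y³ - 17/2y to the basis.

The other S-polynomials (S(f_1,g_3), S(f_2,g_3)) all reduce to 0 modulo the current basis, so we have a Gröbner basis.
Inter-reduce: drop elements whose leading term is divisible by another's, tail-reduce, and make monic.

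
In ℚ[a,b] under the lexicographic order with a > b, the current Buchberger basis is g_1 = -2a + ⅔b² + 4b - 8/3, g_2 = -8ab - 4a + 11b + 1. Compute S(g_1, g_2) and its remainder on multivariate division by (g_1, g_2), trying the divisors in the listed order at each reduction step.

lcm(LM(g_1), LM(g_2)) = ab.
S = (lcm/LT(g_1))·g_1 − (lcm/LT(g_2))·g_2 = -½a - ⅓b³ - 2b² + 65/24b + ⅛.
Reduce S modulo (g_1, g_2) in that order:
  leading term a: subtract (¼)·g_1 from -½a - ⅓b³ - 2b² + 65/24b + ⅛ → -⅓b³ - 13/6b² + 41/24b + 19/24
  leading term b³: no divisor's leading term divides it; move -⅓b³ to the remainder.
  leading term b²: no divisor's leading term divides it; move -13/6b² to the remainder.
  leading term b: no divisor's leading term divides it; move 41/24b to the remainder.
  leading term 1: no divisor's leading term divides it; move 19/24 to the remainder.
The remainder -⅓b³ - 13/6b² + 41/24b + 19/24 is nonzero, so it would be added as the next basis element.
This is the inner loop of Buchberger's algorithm — each nonzero remainder becomes a new basis element.

S(g_1, g_2) = -½a - ⅓b³ - 2b² + 65/24b + ⅛; remainder on division = -⅓b³ - 13/6b² + 41/24b + 19/24.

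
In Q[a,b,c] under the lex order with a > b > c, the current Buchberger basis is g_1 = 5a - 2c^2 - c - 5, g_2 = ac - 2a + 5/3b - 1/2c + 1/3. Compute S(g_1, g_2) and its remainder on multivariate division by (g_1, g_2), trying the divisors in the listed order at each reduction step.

lcm(LM(g_1), LM(g_2)) = ac.
S = (lcm/LT(g_1))·g_1 − (lcm/LT(g_2))·g_2 = 2a - 5/3b - 2/5c^3 - 1/5c^2 - 1/2c - 1/3.
Reduce S modulo (g_1, g_2) in that order:
  leading term a: subtract (2/5)·g_1 from 2a - 5/3b - 2/5c^3 - 1/5c^2 - 1/2c - 1/3 → -5/3b - 2/5c^3 + 3/5c^2 - 1/10c + 5/3
  leading term b: no divisor's leading term divides it; move -5/3b to the remainder.
  leading term c^3: no divisor's leading term divides it; move -2/5c^3 to the remainder.
  leading term c^2: no divisor's leading term divides it; move 3/5c^2 to the remainder.
  leading term c: no divisor's leading term divides it; move -1/10c to the remainder.
  leading term 1: no divisor's leading term divides it; move 5/3 to the remainder.
The remainder -5/3b - 2/5c^3 + 3/5c^2 - 1/10c + 5/3 is nonzero, so it would be added as the next basis element.

S(g_1, g_2) = 2a - 5/3b - 2/5c^3 - 1/5c^2 - 1/2c - 1/3; remainder on division = -5/3b - 2/5c^3 + 3/5c^2 - 1/10c + 5/3.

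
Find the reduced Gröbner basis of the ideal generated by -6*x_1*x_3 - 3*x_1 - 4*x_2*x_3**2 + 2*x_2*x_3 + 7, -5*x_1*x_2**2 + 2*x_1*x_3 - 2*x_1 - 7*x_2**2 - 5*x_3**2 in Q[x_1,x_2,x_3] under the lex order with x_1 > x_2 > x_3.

G = {x_1*x_2**2 + 3/5*x_1 + 7/5*x_2**2 + 4/15*x_2*x_3**2 - 2/15*x_2*x_3 + x_3**2 - 7/15, x_1*x_3 + 1/2*x_1 + 2/3*x_2*x_3**2 - 1/3*x_2*x_3 - 7/6, x_2**3*x_3**2 - 1/2*x_2**3*x_3 - 21/10*x_2**2*x_3 - 14/5*x_2**2 - 2/5*x_2*x_3**3 + 3/5*x_2*x_3**2 - 1/5*x_2*x_3 - 3/2*x_3**3 - 3/4*x_3**2 + 7/10*x_3 - 7/10}

f_1 = -6*x_1*x_3 - 3*x_1 - 4*x_2*x_3**2 + 2*x_2*x_3 + 7, LT = x_1*x_3.
f_2 = -5*x_1*x_2**2 + 2*x_1*x_3 - 2*x_1 - 7*x_2**2 - 5*x_3**2, LT = x_1*x_2**2.

S(f_1,f_2): lcm = x_1*x_2**2*x_3. S = 1/2*x_1*x_2**2 + 2/5*x_1*x_3**2 - 2/5*x_1*x_3 + 2/3*x_2**3*x_3**2 - 1/3*x_2**3*x_3 - 7/5*x_2**2*x_3 - 7/6*x_2**2 - x_3**3.
  leading term x_1*x_2**2: subtract (-1/10)·f_2 from 1/2*x_1*x_2**2 + 2/5*x_1*x_3**2 - 2/5*x_1*x_3 + 2/3*x_2**3*x_3**2 - 1/3*x_2**3*x_3 - 7/5*x_2**2*x_3 - 7/6*x_2**2 - x_3**3 → 2/5*x_1*x_3**2 - 1/5*x_1*x_3 - 1/5*x_1 + 2/3*x_2**3*x_3**2 - 1/3*x_2**3*x_3 - 7/5*x_2**2*x_3 - 28/15*x_2**2 - x_3**3 - 1/2*x_3**2
  leading term x_1*x_3**2: subtract (-1/15*x_3)·f_1 from 2/5*x_1*x_3**2 - 1/5*x_1*x_3 - 1/5*x_1 + 2/3*x_2**3*x_3**2 - 1/3*x_2**3*x_3 - 7/5*x_2**2*x_3 - 28/15*x_2**2 - x_3**3 - 1/2*x_3**2 → -2/5*x_1*x_3 - 1/5*x_1 + 2/3*x_2**3*x_3**2 - 1/3*x_2**3*x_3 - 7/5*x_2**2*x_3 - 28/15*x_2**2 - 4/15*x_2*x_3**3 + 2/15*x_2*x_3**2 - x_3**3 - 1/2*x_3**2 + 7/15*x_3
  leading term x_1*x_3: subtract (1/15)·f_1 from -2/5*x_1*x_3 - 1/5*x_1 + 2/3*x_2**3*x_3**2 - 1/3*x_2**3*x_3 - 7/5*x_2**2*x_3 - 28/15*x_2**2 - 4/15*x_2*x_3**3 + 2/15*x_2*x_3**2 - x_3**3 - 1/2*x_3**2 + 7/15*x_3 → 2/3*x_2**3*x_3**2 - 1/3*x_2**3*x_3 - 7/5*x_2**2*x_3 - 28/15*x_2**2 - 4/15*x_2*x_3**3 + 2/5*x_2*x_3**2 - 2/15*x_2*x_3 - x_3**3 - 1/2*x_3**2 + 7/15*x_3 - 7/15
  leading term x_2**3*x_3**2: no divisor's leading term divides it; move 2/3*x_2**3*x_3**2 to the remainder.
  leading term x_2**3*x_3: no divisor's leading term divides it; move -1/3*x_2**3*x_3 to the remainder.
  leading term x_2**2*x_3: no divisor's leading term divides it; move -7/5*x_2**2*x_3 to the remainder.
  leading term x_2**2: no divisor's leading term divides it; move -28/15*x_2**2 to the remainder.
  leading term x_2*x_3**3: no divisor's leading term divides it; move -4/15*x_2*x_3**3 to the remainder.
  leading term x_2*x_3**2: no divisor's leading term divides it; move 2/5*x_2*x_3**2 to the remainder.
  leading term x_2*x_3: no divisor's leading term divides it; move -2/15*x_2*x_3 to the remainder.
  leading term x_3**3: no divisor's leading term divides it; move -x_3**3 to the remainder.
  leading term x_3**2: no divisor's leading term divides it; move -1/2*x_3**2 to the remainder.
  leading term x_3: no divisor's leading term divides it; move 7/15*x_3 to the remainder.
  leading term 1: no divisor's leading term divides it; move -7/15 to the remainder.
  remainder 2/3*x_2**3*x_3**2 - 1/3*x_2**3*x_3 - 7/5*x_2**2*x_3 - 28/15*x_2**2 - 4/15*x_2*x_3**3 + 2/5*x_2*x_3**2 - 2/15*x_2*x_3 - x_3**3 - 1/2*x_3**2 + 7/15*x_3 - 7/15 ≠ 0; add g_3 = 2/3*x_2**3*x_3**2 - 1/3*x_2**3*x_3 - 7/5*x_2**2*x_3 - 28/15*x_2**2 - 4/15*x_2*x_3**3 + 2/5*x_2*x_3**2 - 2/15*x_2*x_3 - x_3**3 - 1/2*x_3**2 + 7/15*x_3 - 7/15 to the basis.

The other S-polynomials (S(f_1,g_3), S(f_2,g_3)) all reduce to 0 modulo the current basis, so we have a Gröbner basis.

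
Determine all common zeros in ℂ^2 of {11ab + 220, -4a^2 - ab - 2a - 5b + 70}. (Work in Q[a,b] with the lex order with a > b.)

{(5, -4), (-11/4 + sqrt(41)/4, sqrt(41) + 11), (-11/4 - sqrt(41)/4, 11 - sqrt(41))}

Compute a lex Gröbner basis by Buchberger's algorithm.
f_1 = 11ab + 220, LT = ab.
f_2 = -4a^2 - ab - 2a - 5b + 70, LT = a^2.

S(f_1,f_2): lcm = a^2b. S = -1/4ab^2 - 1/2ab + 20a - 5/4b^2 + 35/2b.
  reduce S modulo (f_1, f_2):
  remainder 20a - 5/4b^2 + 45/2b + 10 ≠ 0; add h_3 = 20a - 5/4b^2 + 45/2b + 10 to the basis.

S(f_1,h_3): lcm = ab. S = 1/16b^3 - 9/8b^2 - 1/2b + 20.
  reduce S modulo (f_1, f_2, h_3):
  remainder 1/16b^3 - 9/8b^2 - 1/2b + 20 ≠ 0; add h_4 = 1/16b^3 - 9/8b^2 - 1/2b + 20 to the basis.

The other S-polynomials (S(f_2,h_3), S(f_1,h_4), S(f_2,h_4), S(h_3,h_4)) all reduce to 0 modulo the current basis, so we have a Gröbner basis.
Inter-reduce: drop elements whose leading term is divisible by another's, tail-reduce, and make monic.
Reduced Gröbner basis: {a - 1/16b^2 + 9/8b + 1/2, b^3 - 18b^2 - 8b + 320}.

Elimination: the polynomial b^3 - 18b^2 - 8b + 320 lies in the elimination ideal for b, so b ∈ {-4, sqrt(41) + 11, 11 - sqrt(41)}. For each such b, the remaining basis elements (now univariate) give the rest of the solution.
  b = -4: the earlier basis element becomes a - 5 = 0, giving a = 5 — point (5, -4).
  b = sqrt(41) + 11: the earlier basis element becomes a - sqrt(41)/4 + 11/4 = 0, giving a = -11/4 + sqrt(41)/4 — point (-11/4 + sqrt(41)/4, sqrt(41) + 11).
  b = 11 - sqrt(41): the earlier basis element becomes a + sqrt(41)/4 + 11/4 = 0, giving a = -11/4 - sqrt(41)/4 — point (-11/4 - sqrt(41)/4, 11 - sqrt(41)).
A lex Gröbner basis triangularizes the system, enabling back-substitution.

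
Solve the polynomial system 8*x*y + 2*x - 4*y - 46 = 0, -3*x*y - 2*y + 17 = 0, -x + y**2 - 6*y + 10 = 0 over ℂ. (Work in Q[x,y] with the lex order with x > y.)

{(5, 1)}

Compute a lex Gröbner basis by Buchberger's algorithm.
f_1 = 8*x*y + 2*x - 4*y - 46, LT = x*y.
f_2 = -3*x*y - 2*y + 17, LT = x*y.
f_3 = -x + y**2 - 6*y + 10, LT = x.

S(f_1,f_2): lcm = x*y. S = 1/4*x - 7/6*y - 1/12.
  leading term x: subtract (-1/4)·f_3 from 1/4*x - 7/6*y - 1/12 → 1/4*y**2 - 8/3*y + 29/12
  leading term y**2: no divisor's leading term divides it; move 1/4*y**2 to the remainder.
  leading term y: no divisor's leading term divides it; move -8/3*y to the remainder.
  leading term 1: no divisor's leading term divides it; move 29/12 to the remainder.
  remainder 1/4*y**2 - 8/3*y + 29/12 ≠ 0; add h_4 = 1/4*y**2 - 8/3*y + 29/12 to the basis.

S(f_1,f_3): lcm = x*y. S = 1/4*x + y**3 - 6*y**2 + 19/2*y - 23/4.
  leading term x: subtract (-1/4)·f_3 from 1/4*x + y**3 - 6*y**2 + 19/2*y - 23/4 → y**3 - 23/4*y**2 + 8*y - 13/4
  leading term y**3: subtract (4*y)·h_4 from y**3 - 23/4*y**2 + 8*y - 13/4 → 59/12*y**2 - 5/3*y - 13/4
  leading term y**2: subtract (59/3)·h_4 from 59/12*y**2 - 5/3*y - 13/4 → 457/9*y - 457/9
  leading term y: no divisor's leading term divides it; move 457/9*y to the remainder.
  leading term 1: no divisor's leading term divides it; move -457/9 to the remainder.
  remainder 457/9*y - 457/9 ≠ 0; add h_5 = 457/9*y - 457/9 to the basis.

The other S-polynomials (S(f_2,f_3), S(f_1,h_4), S(f_2,h_4), S(f_3,h_4), S(f_1,h_5), S(f_2,h_5), S(f_3,h_5), S(h_4,h_5)) all reduce to 0 modulo the current basis, so we have a Gröbner basis.
Inter-reduce: drop elements whose leading term is divisible by another's, tail-reduce, and make monic.
Reduced Gröbner basis: {x - 5, y - 1}.

From the last basis element, y - 1 = 0, so y takes values in {1}. Each choice, substituted upward through the basis, yields the corresponding point(s) of the solution set.
  y = 1: the earlier basis element becomes x - 5 = 0, giving x = 5 — point (5, 1).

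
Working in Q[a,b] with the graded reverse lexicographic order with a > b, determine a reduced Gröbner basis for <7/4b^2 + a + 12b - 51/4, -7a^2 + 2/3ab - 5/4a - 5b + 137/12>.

G = {a^2 - 2/21ab + 5/28a + 5/7b - 137/84, b^2 + 4/7a + 48/7b - 51/7}

f_1 = 7/4b^2 + a + 12b - 51/4, LT = b^2.
f_2 = -7a^2 + 2/3ab - 5/4a - 5b + 137/12, LT = a^2.

S(f_1,f_2): leading monomials are coprime, so the S-polynomial reduces to 0 (Buchberger's first criterion).
Every S-polynomial of the final basis reduces to 0, so we have a Gröbner basis.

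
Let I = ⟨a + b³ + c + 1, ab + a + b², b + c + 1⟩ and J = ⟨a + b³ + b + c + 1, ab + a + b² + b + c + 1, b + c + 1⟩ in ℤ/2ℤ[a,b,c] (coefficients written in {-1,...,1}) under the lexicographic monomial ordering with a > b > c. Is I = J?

Equality of ideals is decidable: compute both reduced Gröbner bases (unique for the ordering) and check whether they agree.
Buchberger on the first generating set:
f_1 = a + b³ + c + 1, LT = a.
f_2 = ab + a + b², LT = ab.
f_3 = b + c + 1, LT = b.

S(f_1,f_2): lcm = ab. S = a + b⁴ + b² + bc + b.
  leading term a: subtract (1)·f_1 from a + b⁴ + b² + bc + b → b⁴ + b³ + b² + bc + b + c + 1
  leading term b⁴: subtract (b³)·f_3 from b⁴ + b³ + b² + bc + b + c + 1 → b³c + b² + bc + b + c + 1
  leading term b³c: subtract (b²c)·f_3 from b³c + b² + bc + b + c + 1 → b²c² + b²c + b² + bc + b + c + 1
  leading term b²c²: subtract (bc²)·f_3 from b²c² + b²c + b² + bc + b + c + 1 → b²c + b² + bc³ + bc² + bc + b + c + 1
  leading term b²c: subtract (bc)·f_3 from b²c + b² + bc³ + bc² + bc + b + c + 1 → b² + bc³ + b + c + 1
  leading term b²: subtract (b)·f_3 from b² + bc³ + b + c + 1 → bc³ + bc + c + 1
  leading term bc³: subtract (c³)·f_3 from bc³ + bc + c + 1 → bc + c⁴ + c³ + c + 1
  leading term bc: subtract (c)·f_3 from bc + c⁴ + c³ + c + 1 → c⁴ + c³ + c² + 1
  leading term c⁴: no divisor's leading term divides it; move c⁴ to the remainder.
  leading term c³: no divisor's leading term divides it; move c³ to the remainder.
  leading term c²: no divisor's leading term divides it; move c² to the remainder.
  leading term 1: no divisor's leading term divides it; move 1 to the remainder.
  remainder c⁴ + c³ + c² + 1 ≠ 0; add g_4 = c⁴ + c³ + c² + 1 to the basis.

The other S-polynomials (S(f_1,f_3), S(f_2,f_3), S(f_1,g_4), S(f_2,g_4), S(f_3,g_4)) all reduce to 0 modulo the current basis, so we have a Gröbner basis.
Inter-reduce: drop elements whose leading term is divisible by another's, tail-reduce, and make monic.
Reduced Gröbner basis: {a + c³ + c², b + c + 1, c⁴ + c³ + c² + 1}.

Buchberger on the second generating set:
h_1 = a + b³ + b + c + 1, LT = a.
h_2 = ab + a + b² + b + c + 1, LT = ab.
h_3 = b + c + 1, LT = b.

S(h_1,h_2): lcm = ab. S = a + b⁴ + bc + c + 1.
  leading term a: subtract (1)·h_1 from a + b⁴ + bc + c + 1 → b⁴ + b³ + bc + b
  leading term b⁴: subtract (b³)·h_3 from b⁴ + b³ + bc + b → b³c + bc + b
  leading term b³c: subtract (b²c)·h_3 from b³c + bc + b → b²c² + b²c + bc + b
  leading term b²c²: subtract (bc²)·h_3 from b²c² + b²c + bc + b → b²c + bc³ + bc² + bc + b
  leading term b²c: subtract (bc)·h_3 from b²c + bc³ + bc² + bc + b → bc³ + b
  leading term bc³: subtract (c³)·h_3 from bc³ + b → b + c⁴ + c³
  leading term b: subtract (1)·h_3 from b + c⁴ + c³ → c⁴ + c³ + c + 1
  leading term c⁴: no divisor's leading term divides it; move c⁴ to the remainder.
  leading term c³: no divisor's leading term divides it; move c³ to the remainder.
  leading term c: no divisor's leading term divides it; move c to the remainder.
  leading term 1: no divisor's leading term divides it; move 1 to the remainder.
  remainder c⁴ + c³ + c + 1 ≠ 0; add k_4 = c⁴ + c³ + c + 1 to the basis.

The other S-polynomials (S(h_1,h_3), S(h_2,h_3), S(h_1,k_4), S(h_2,k_4), S(h_3,k_4)) all reduce to 0 modulo the current basis, so we have a Gröbner basis.
Inter-reduce: drop elements whose leading term is divisible by another's, tail-reduce, and make monic.
Reduced Gröbner basis: {a + c³ + c² + c + 1, b + c + 1, c⁴ + c³ + c + 1}.

Since the reduced bases disagree, the two ideals are not the same.
The same test decides containment: I ⊆ J iff every generator of I reduces to 0 modulo a Gröbner basis of J.

No, the ideals differ.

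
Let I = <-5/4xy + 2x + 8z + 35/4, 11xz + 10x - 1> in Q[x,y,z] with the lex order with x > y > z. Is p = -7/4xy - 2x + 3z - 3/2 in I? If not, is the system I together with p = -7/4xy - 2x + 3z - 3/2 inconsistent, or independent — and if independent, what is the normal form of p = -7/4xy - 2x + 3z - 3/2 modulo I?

-7/4xy - 2x + 3z - 3/2 is independent of I; its normal form modulo I is -24/5x - 41/5z - 55/4.

First compute the reduced Gröbner basis of I by Buchberger's algorithm.
f_1 = -5/4xy + 2x + 8z + 35/4, LT = xy.
f_2 = 11xz + 10x - 1, LT = xz.

S(f_1,f_2): lcm = xyz. S = -10/11xy - 8/5xz + 1/11y - 32/5z^2 - 7z.
  reduce S modulo (f_1, f_2):
  remainder 1/11y - 32/5z^2 - 141/11z - 358/55 ≠ 0; add h_3 = 1/11y - 32/5z^2 - 141/11z - 358/55 to the basis.

The other S-polynomials (S(f_1,h_3), S(f_2,h_3)) all reduce to 0 modulo the current basis, so we have a Gröbner basis.
Inter-reduce: drop elements whose leading term is divisible by another's, tail-reduce, and make monic.
Reduced Gröbner basis: {xz + 10/11x - 1/11, y - 352/5z^2 - 141z - 358/5}.
Label its elements g_1 = xz + 10/11x - 1/11, g_2 = y - 352/5z^2 - 141z - 358/5.

Reduce p = -7/4xy - 2x + 3z - 3/2 modulo G:
  leading term xy: subtract (-7/4x)·g_2 from -7/4xy - 2x + 3z - 3/2 → -616/5xz^2 - 987/4xz - 1273/10x + 3z - 3/2
  leading term xz^2: subtract (-616/5z)·g_1 from -616/5xz^2 - 987/4xz - 1273/10x + 3z - 3/2 → -539/4xz - 1273/10x - 41/5z - 3/2
  leading term xz: subtract (-539/4)·g_1 from -539/4xz - 1273/10x - 41/5z - 3/2 → -24/5x - 41/5z - 55/4
  leading term x: no divisor's leading term divides it; move -24/5x to the remainder.
  leading term z: no divisor's leading term divides it; move -41/5z to the remainder.
  leading term 1: no divisor's leading term divides it; move -55/4 to the remainder.
  normal form = -24/5x - 41/5z - 55/4.
The normal form is nonzero, so p ∉ I. Since p minus its normal form lies in I, I + (p) = I + (r) where r = -24/5x - 41/5z - 55/4; decide whether this ideal is the whole ring.
Run Buchberger on G together with r (pairs among the g_i already reduce to 0 since G is a Gröbner basis):
g_1 = xz + 10/11x - 1/11, LT = xz.
g_2 = y - 352/5z^2 - 141z - 358/5, LT = y.
r = -24/5x - 41/5z - 55/4, LT = x.

S(g_1,r): lcm = xz. S = 10/11x - 41/24z^2 - 275/96z - 1/11.
  reduce S modulo (g_1, g_2, r):
  remainder -41/24z^2 - 1555/352z - 1423/528 ≠ 0; add m_4 = -41/24z^2 - 1555/352z - 1423/528 to the basis.

The other S-polynomials (S(g_1,g_2), S(g_2,r), S(g_1,m_4), S(g_2,m_4), S(r,m_4)) all reduce to 0 modulo the current basis, so we have a Gröbner basis.
Inter-reduce: drop elements whose leading term is divisible by another's, tail-reduce, and make monic.
Reduced Gröbner basis: {x + 41/24z + 275/96, y + 1683/41z + 1618/41, z^2 + 4665/1804z + 1423/902}.
The reduced Gröbner basis of I + (p) is {x + 41/24z + 275/96, y + 1683/41z + 1618/41, z^2 + 4665/1804z + 1423/902} ≠ {1}, a proper ideal, so the enlarged system stays consistent: p is independent of I, with normal form -24/5x - 41/5z - 55/4.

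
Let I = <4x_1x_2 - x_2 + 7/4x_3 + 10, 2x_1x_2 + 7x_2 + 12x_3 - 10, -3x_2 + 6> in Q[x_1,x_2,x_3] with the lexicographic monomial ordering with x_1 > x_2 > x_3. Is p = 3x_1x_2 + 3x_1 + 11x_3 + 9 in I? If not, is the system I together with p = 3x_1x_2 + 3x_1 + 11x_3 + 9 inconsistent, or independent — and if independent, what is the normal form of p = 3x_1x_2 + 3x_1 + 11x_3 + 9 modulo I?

3x_1x_2 + 3x_1 + 11x_3 + 9 lies in I (it reduces to 0).

First compute the reduced Gröbner basis of I by Buchberger's algorithm.
f_1 = 4x_1x_2 - x_2 + 7/4x_3 + 10, LT = x_1x_2.
f_2 = 2x_1x_2 + 7x_2 + 12x_3 - 10, LT = x_1x_2.
f_3 = -3x_2 + 6, LT = x_2.

S(f_1,f_2): lcm = x_1x_2. S = -15/4x_2 - 89/16x_3 + 15/2.
  leading term x_2: subtract (5/4)·f_3 from -15/4x_2 - 89/16x_3 + 15/2 → -89/16x_3
  leading term x_3: no divisor's leading term divides it; move -89/16x_3 to the remainder.
  remainder -89/16x_3 ≠ 0; add h_4 = -89/16x_3 to the basis.

S(f_1,f_3): lcm = x_1x_2. S = 2x_1 - 1/4x_2 + 7/16x_3 + 5/2.
  leading term x_1: no divisor's leading term divides it; move 2x_1 to the remainder.
  leading term x_2: subtract (1/12)·f_3 from -1/4x_2 + 7/16x_3 + 5/2 → 7/16x_3 + 2
  leading term x_3: subtract (-7/89)·h_4 from 7/16x_3 + 2 → 2
  leading term 1: no divisor's leading term divides it; move 2 to the remainder.
  remainder 2x_1 + 2 ≠ 0; add h_5 = 2x_1 + 2 to the basis.

S(f_2,f_3): lcm = x_1x_2. S = 2x_1 + 7/2x_2 + 6x_3 - 5.
  leading term x_1: subtract (1)·h_5 from 2x_1 + 7/2x_2 + 6x_3 - 5 → 7/2x_2 + 6x_3 - 7
  leading term x_2: subtract (-7/6)·f_3 from 7/2x_2 + 6x_3 - 7 → 6x_3
  leading term x_3: subtract (-96/89)·h_4 from 6x_3 → 0
  remainder 0.

S(f_1,h_4): leading monomials are coprime, so the S-polynomial reduces to 0 (Buchberger's first criterion).
S(f_2,h_4): leading monomials are coprime, so the S-polynomial reduces to 0 (Buchberger's first criterion).
S(f_3,h_4): leading monomials are coprime, so the S-polynomial reduces to 0 (Buchberger's first criterion).
S(f_1,h_5): lcm = x_1x_2. S = -5/4x_2 + 7/16x_3 + 5/2.
  leading term x_2: subtract (5/12)·f_3 from -5/4x_2 + 7/16x_3 + 5/2 → 7/16x_3
  leading term x_3: subtract (-7/89)·h_4 from 7/16x_3 → 0
  remainder 0.

S(f_2,h_5): lcm = x_1x_2. S = 5/2x_2 + 6x_3 - 5.
  leading term x_2: subtract (-5/6)·f_3 from 5/2x_2 + 6x_3 - 5 → 6x_3
  leading term x_3: subtract (-96/89)·h_4 from 6x_3 → 0
  remainder 0.

S(f_3,h_5): leading monomials are coprime, so the S-polynomial reduces to 0 (Buchberger's first criterion).
S(h_4,h_5): leading monomials are coprime, so the S-polynomial reduces to 0 (Buchberger's first criterion).
Every S-polynomial of the final basis reduces to 0, so we have a Gröbner basis.
Inter-reduce: drop elements whose leading term is divisible by another's, tail-reduce, and make monic.
Reduced Gröbner basis: {x_1 + 1, x_2 - 2, x_3}.
Label its elements g_1 = x_1 + 1, g_2 = x_2 - 2, g_3 = x_3.

Reduce p = 3x_1x_2 + 3x_1 + 11x_3 + 9 modulo G:
  leading term x_1x_2: subtract (3x_2)·g_1 from 3x_1x_2 + 3x_1 + 11x_3 + 9 → 3x_1 - 3x_2 + 11x_3 + 9
  leading term x_1: subtract (3)·g_1 from 3x_1 - 3x_2 + 11x_3 + 9 → -3x_2 + 11x_3 + 6
  leading term x_2: subtract (-3)·g_2 from -3x_2 + 11x_3 + 6 → 11x_3
  leading term x_3: subtract (11)·g_3 from 11x_3 → 0
  normal form = 0.
Since the normal form is 0, p ∈ I.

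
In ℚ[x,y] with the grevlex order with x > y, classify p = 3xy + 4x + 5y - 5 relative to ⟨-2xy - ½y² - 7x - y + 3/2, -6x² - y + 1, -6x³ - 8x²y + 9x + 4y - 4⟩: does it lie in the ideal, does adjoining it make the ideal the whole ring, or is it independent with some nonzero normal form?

3xy + 4x + 5y - 5 lies in I (it reduces to 0).

First compute the reduced Gröbner basis of I by Buchberger's algorithm.
f_1 = -2xy - ½y² - 7x - y + 3/2, LT = xy.
f_2 = -6x² - y + 1, LT = x².
f_3 = -6x³ - 8x²y + 9x + 4y - 4, LT = x³.

S(f_1,f_2): lcm = x²y. S = ¼xy² + 7/2x² + ½xy - ⅙y² - ¾x + ⅙y.
  leading term xy²: subtract (-⅛y)·f_1 from ¼xy² + 7/2x² + ½xy - ⅙y² - ¾x + ⅙y → -1/16y³ + 7/2x² - ⅜xy - 7/24y² - ¾x + 17/48y
  leading term y³: no divisor's leading term divides it; move -1/16y³ to the remainder.
  leading term x²: subtract (-7/12)·f_2 from 7/2x² - ⅜xy - 7/24y² - ¾x + 17/48y → -⅜xy - 7/24y² - ¾x - 11/48y + 7/12
  leading term xy: subtract (3/16)·f_1 from -⅜xy - 7/24y² - ¾x - 11/48y + 7/12 → -19/96y² + 9/16x - 1/24y + 29/96
  leading term y²: no divisor's leading term divides it; move -19/96y² to the remainder.
  leading term x: no divisor's leading term divides it; move 9/16x to the remainder.
  leading term y: no divisor's leading term divides it; move -1/24y to the remainder.
  leading term 1: no divisor's leading term divides it; move 29/96 to the remainder.
  remainder -1/16y³ - 19/96y² + 9/16x - 1/24y + 29/96 ≠ 0; add h_4 = -1/16y³ - 19/96y² + 9/16x - 1/24y + 29/96 to the basis.

S(f_1,f_3): lcm = x³y. S = -13/12x²y² + 7/2x³ + ½x²y - ¾x² + 3/2xy + ⅔y² - ⅔y.
  leading term x²y²: subtract (13/24xy)·f_1 from -13/12x²y² + 7/2x³ + ½x²y - ¾x² + 3/2xy + ⅔y² - ⅔y → 13/48xy³ + 7/2x³ + 103/24x²y + 13/24xy² - ¾x² + 11/16xy + ⅔y² - ⅔y
  leading term xy³: subtract (-13/96y²)·f_1 from 13/48xy³ + 7/2x³ + 103/24x²y + 13/24xy² - ¾x² + 11/16xy + ⅔y² - ⅔y → -13/192y⁴ + 7/2x³ + 103/24x²y - 13/32xy² - 13/96y³ - ¾x² + 11/16xy + 167/192y² - ⅔y
  leading term y⁴: subtract (13/12y)·h_4 from -13/192y⁴ + 7/2x³ + 103/24x²y - 13/32xy² - 13/96y³ - ¾x² + 11/16xy + 167/192y² - ⅔y → 7/2x³ + 103/24x²y - 13/32xy² + 91/1152y³ - ¾x² + 5/64xy + 527/576y² - 1145/1152y
  leading term x³: subtract (-7/12x)·f_2 from 7/2x³ + 103/24x²y - 13/32xy² + 91/1152y³ - ¾x² + 5/64xy + 527/576y² - 1145/1152y → 103/24x²y - 13/32xy² + 91/1152y³ - ¾x² - 97/192xy + 527/576y² + 7/12x - 1145/1152y
  leading term x²y: subtract (-103/48x)·f_1 from 103/24x²y - 13/32xy² + 91/1152y³ - ¾x² - 97/192xy + 527/576y² + 7/12x - 1145/1152y → -71/48xy² + 91/1152y³ - 757/48x² - 509/192xy + 527/576y² + 365/96x - 1145/1152y
  leading term xy²: subtract (71/96y)·f_1 from -71/48xy² + 91/1152y³ - 757/48x² - 509/192xy + 527/576y² + 365/96x - 1145/1152y → 517/1152y³ - 757/48x² + 485/192xy + 953/576y² + 365/96x - 2423/1152y
  leading term y³: subtract (-517/72)·h_4 from 517/1152y³ - 757/48x² + 485/192xy + 953/576y² + 365/96x - 2423/1152y → -757/48x² + 485/192xy + 1613/6912y² + 3011/384x - 8303/3456y + 14993/6912
  leading term x²: subtract (757/288)·f_2 from -757/48x² + 485/192xy + 1613/6912y² + 3011/384x - 8303/3456y + 14993/6912 → 485/192xy + 1613/6912y² + 3011/384x + 781/3456y - 3175/6912
  leading term xy: subtract (-485/384)·f_1 from 485/192xy + 1613/6912y² + 3011/384x + 781/3456y - 3175/6912 → -43/108y² - x - 28/27y + 155/108
  leading term y²: no divisor's leading term divides it; move -43/108y² to the remainder.
  leading term x: no divisor's leading term divides it; move -x to the remainder.
  leading term y: no divisor's leading term divides it; move -28/27y to the remainder.
  leading term 1: no divisor's leading term divides it; move 155/108 to the remainder.
  remainder -43/108y² - x - 28/27y + 155/108 ≠ 0; add h_5 = -43/108y² - x - 28/27y + 155/108 to the basis.

S(f_2,f_3): lcm = x³. S = -4/3x²y + ⅙xy + 4/3x + ⅔y - ⅔.
  leading term x²y: subtract (⅔x)·f_1 from -4/3x²y + ⅙xy + 4/3x + ⅔y - ⅔ → ⅓xy² + 14/3x² + ⅚xy + ⅓x + ⅔y - ⅔
  leading term xy²: subtract (-⅙y)·f_1 from ⅓xy² + 14/3x² + ⅚xy + ⅓x + ⅔y - ⅔ → -1/12y³ + 14/3x² - ⅓xy - ⅙y² + ⅓x + 11/12y - ⅔
  leading term y³: subtract (4/3)·h_4 from -1/12y³ + 14/3x² - ⅓xy - ⅙y² + ⅓x + 11/12y - ⅔ → 14/3x² - ⅓xy + 7/72y² - 5/12x + 35/36y - 77/72
  leading term x²: subtract (-7/9)·f_2 from 14/3x² - ⅓xy + 7/72y² - 5/12x + 35/36y - 77/72 → -⅓xy + 7/72y² - 5/12x + 7/36y - 7/24
  leading term xy: subtract (⅙)·f_1 from -⅓xy + 7/72y² - 5/12x + 7/36y - 7/24 → 13/72y² + ¾x + 13/36y - 13/24
  leading term y²: subtract (-39/86)·h_5 from 13/72y² + ¾x + 13/36y - 13/24 → 51/172x - 169/1548y + 169/1548
  leading term x: no divisor's leading term divides it; move 51/172x to the remainder.
  leading term y: no divisor's leading term divides it; move -169/1548y to the remainder.
  leading term 1: no divisor's leading term divides it; move 169/1548 to the remainder.
  remainder 51/172x - 169/1548y + 169/1548 ≠ 0; add h_6 = 51/172x - 169/1548y + 169/1548 to the basis.

S(f_1,h_5): lcm = xy². S = ¼y³ - 108/43x² + 77/86xy + ½y² + 155/43x - ¾y.
  leading term y³: subtract (-4)·h_4 from ¼y³ - 108/43x² + 77/86xy + ½y² + 155/43x - ¾y → -108/43x² + 77/86xy - 7/24y² + 1007/172x - 11/12y + 29/24
  leading term x²: subtract (18/43)·f_2 from -108/43x² + 77/86xy - 7/24y² + 1007/172x - 11/12y + 29/24 → 77/86xy - 7/24y² + 1007/172x - 257/516y + 815/1032
  leading term xy: subtract (-77/172)·f_1 from 77/86xy - 7/24y² + 1007/172x - 257/516y + 815/1032 → -133/258y² + 117/43x - 122/129y + 377/258
  leading term y²: subtract (2394/1849)·h_5 from -133/258y² + 117/43x - 122/129y + 377/258 → 7425/1849x + 734/1849y - 734/1849
  leading term x: subtract (9900/731)·h_6 from 7425/1849x + 734/1849y - 734/1849 → 1371/731y - 1371/731
  leading term y: no divisor's leading term divides it; move 1371/731y to the remainder.
  leading term 1: no divisor's leading term divides it; move -1371/731 to the remainder.
  remainder 1371/731y - 1371/731 ≠ 0; add h_7 = 1371/731y - 1371/731 to the basis.

The other S-polynomials (S(f_1,h_4), S(f_2,h_4), S(f_3,h_4), S(f_2,h_5), S(f_3,h_5), S(h_4,h_5), S(f_1,h_6), S(f_2,h_6), S(f_3,h_6), S(h_4,h_6), S(h_5,h_6), S(f_1,h_7), S(f_2,h_7), S(f_3,h_7), S(h_4,h_7), S(h_5,h_7), S(h_6,h_7)) all reduce to 0 modulo the current basis, so we have a Gröbner basis.
Inter-reduce: drop elements whose leading term is divisible by another's, tail-reduce, and make monic.
Reduced Gröbner basis: {x, y - 1}.
Label its elements g_1 = x, g_2 = y - 1.

Reduce p = 3xy + 4x + 5y - 5 modulo G:
  leading term xy: subtract (3y)·g_1 from 3xy + 4x + 5y - 5 → 4x + 5y - 5
  leading term x: subtract (4)·g_1 from 4x + 5y - 5 → 5y - 5
  leading term y: subtract (5)·g_2 from 5y - 5 → 0
  normal form = 0.
Since the normal form is 0, p ∈ I.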